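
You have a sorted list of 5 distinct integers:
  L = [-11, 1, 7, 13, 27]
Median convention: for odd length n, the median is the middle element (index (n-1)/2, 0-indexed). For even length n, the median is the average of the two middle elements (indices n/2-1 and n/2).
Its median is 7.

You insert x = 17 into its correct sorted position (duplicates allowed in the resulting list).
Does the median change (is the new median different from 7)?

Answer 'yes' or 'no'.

Old median = 7
Insert x = 17
New median = 10
Changed? yes

Answer: yes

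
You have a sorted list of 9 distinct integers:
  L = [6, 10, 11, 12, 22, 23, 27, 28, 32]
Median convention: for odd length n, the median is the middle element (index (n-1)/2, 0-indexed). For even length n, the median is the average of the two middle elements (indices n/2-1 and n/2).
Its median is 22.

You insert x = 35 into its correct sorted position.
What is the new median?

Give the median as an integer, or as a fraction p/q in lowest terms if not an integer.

Old list (sorted, length 9): [6, 10, 11, 12, 22, 23, 27, 28, 32]
Old median = 22
Insert x = 35
Old length odd (9). Middle was index 4 = 22.
New length even (10). New median = avg of two middle elements.
x = 35: 9 elements are < x, 0 elements are > x.
New sorted list: [6, 10, 11, 12, 22, 23, 27, 28, 32, 35]
New median = 45/2

Answer: 45/2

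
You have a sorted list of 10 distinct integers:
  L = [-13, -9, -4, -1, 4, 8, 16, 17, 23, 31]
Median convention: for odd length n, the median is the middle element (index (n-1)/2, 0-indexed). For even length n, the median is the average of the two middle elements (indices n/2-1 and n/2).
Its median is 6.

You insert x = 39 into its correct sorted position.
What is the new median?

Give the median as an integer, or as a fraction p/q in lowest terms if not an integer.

Old list (sorted, length 10): [-13, -9, -4, -1, 4, 8, 16, 17, 23, 31]
Old median = 6
Insert x = 39
Old length even (10). Middle pair: indices 4,5 = 4,8.
New length odd (11). New median = single middle element.
x = 39: 10 elements are < x, 0 elements are > x.
New sorted list: [-13, -9, -4, -1, 4, 8, 16, 17, 23, 31, 39]
New median = 8

Answer: 8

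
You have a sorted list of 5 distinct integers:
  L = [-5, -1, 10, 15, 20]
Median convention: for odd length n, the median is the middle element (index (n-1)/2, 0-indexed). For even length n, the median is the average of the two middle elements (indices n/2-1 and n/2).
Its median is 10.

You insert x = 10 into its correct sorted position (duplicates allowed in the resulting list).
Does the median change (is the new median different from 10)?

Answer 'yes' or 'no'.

Old median = 10
Insert x = 10
New median = 10
Changed? no

Answer: no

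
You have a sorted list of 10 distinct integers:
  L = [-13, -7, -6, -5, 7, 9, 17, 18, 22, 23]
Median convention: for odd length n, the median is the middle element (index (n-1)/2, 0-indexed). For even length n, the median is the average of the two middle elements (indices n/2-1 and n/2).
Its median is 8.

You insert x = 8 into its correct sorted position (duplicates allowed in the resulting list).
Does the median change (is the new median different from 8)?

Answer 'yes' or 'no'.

Answer: no

Derivation:
Old median = 8
Insert x = 8
New median = 8
Changed? no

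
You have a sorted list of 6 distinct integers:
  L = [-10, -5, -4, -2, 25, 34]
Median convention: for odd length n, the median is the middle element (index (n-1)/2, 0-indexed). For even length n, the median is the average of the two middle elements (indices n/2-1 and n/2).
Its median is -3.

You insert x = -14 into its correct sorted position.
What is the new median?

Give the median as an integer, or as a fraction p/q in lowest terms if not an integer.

Old list (sorted, length 6): [-10, -5, -4, -2, 25, 34]
Old median = -3
Insert x = -14
Old length even (6). Middle pair: indices 2,3 = -4,-2.
New length odd (7). New median = single middle element.
x = -14: 0 elements are < x, 6 elements are > x.
New sorted list: [-14, -10, -5, -4, -2, 25, 34]
New median = -4

Answer: -4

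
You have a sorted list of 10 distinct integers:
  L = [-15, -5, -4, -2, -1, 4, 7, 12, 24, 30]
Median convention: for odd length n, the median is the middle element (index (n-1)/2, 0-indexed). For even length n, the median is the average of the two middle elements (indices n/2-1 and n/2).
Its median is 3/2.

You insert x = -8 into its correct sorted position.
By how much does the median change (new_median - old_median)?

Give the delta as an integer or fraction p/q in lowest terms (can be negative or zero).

Old median = 3/2
After inserting x = -8: new sorted = [-15, -8, -5, -4, -2, -1, 4, 7, 12, 24, 30]
New median = -1
Delta = -1 - 3/2 = -5/2

Answer: -5/2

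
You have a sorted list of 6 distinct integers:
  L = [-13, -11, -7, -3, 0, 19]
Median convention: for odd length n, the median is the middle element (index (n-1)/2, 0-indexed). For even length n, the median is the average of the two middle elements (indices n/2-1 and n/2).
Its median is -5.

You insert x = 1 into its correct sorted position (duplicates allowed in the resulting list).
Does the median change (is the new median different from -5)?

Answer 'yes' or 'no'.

Answer: yes

Derivation:
Old median = -5
Insert x = 1
New median = -3
Changed? yes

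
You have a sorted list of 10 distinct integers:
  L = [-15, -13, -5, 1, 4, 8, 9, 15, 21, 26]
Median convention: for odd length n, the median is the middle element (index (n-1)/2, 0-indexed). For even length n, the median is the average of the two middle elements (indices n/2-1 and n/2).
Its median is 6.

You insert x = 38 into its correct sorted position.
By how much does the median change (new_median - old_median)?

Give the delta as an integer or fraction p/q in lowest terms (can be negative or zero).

Old median = 6
After inserting x = 38: new sorted = [-15, -13, -5, 1, 4, 8, 9, 15, 21, 26, 38]
New median = 8
Delta = 8 - 6 = 2

Answer: 2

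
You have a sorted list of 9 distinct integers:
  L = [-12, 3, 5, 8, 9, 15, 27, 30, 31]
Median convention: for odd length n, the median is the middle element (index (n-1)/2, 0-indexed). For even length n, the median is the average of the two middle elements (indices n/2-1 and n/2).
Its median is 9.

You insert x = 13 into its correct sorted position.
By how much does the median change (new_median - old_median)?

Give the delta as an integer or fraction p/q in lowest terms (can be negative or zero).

Answer: 2

Derivation:
Old median = 9
After inserting x = 13: new sorted = [-12, 3, 5, 8, 9, 13, 15, 27, 30, 31]
New median = 11
Delta = 11 - 9 = 2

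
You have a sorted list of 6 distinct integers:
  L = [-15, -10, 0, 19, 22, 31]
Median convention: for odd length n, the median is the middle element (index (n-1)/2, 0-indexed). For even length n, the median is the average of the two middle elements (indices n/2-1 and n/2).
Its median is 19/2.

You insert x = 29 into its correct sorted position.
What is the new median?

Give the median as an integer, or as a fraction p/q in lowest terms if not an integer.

Old list (sorted, length 6): [-15, -10, 0, 19, 22, 31]
Old median = 19/2
Insert x = 29
Old length even (6). Middle pair: indices 2,3 = 0,19.
New length odd (7). New median = single middle element.
x = 29: 5 elements are < x, 1 elements are > x.
New sorted list: [-15, -10, 0, 19, 22, 29, 31]
New median = 19

Answer: 19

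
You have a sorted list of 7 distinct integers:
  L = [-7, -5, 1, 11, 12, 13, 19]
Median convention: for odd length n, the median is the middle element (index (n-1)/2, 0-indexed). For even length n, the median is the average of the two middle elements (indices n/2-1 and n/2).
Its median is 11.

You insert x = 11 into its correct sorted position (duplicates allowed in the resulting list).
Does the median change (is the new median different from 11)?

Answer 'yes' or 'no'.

Old median = 11
Insert x = 11
New median = 11
Changed? no

Answer: no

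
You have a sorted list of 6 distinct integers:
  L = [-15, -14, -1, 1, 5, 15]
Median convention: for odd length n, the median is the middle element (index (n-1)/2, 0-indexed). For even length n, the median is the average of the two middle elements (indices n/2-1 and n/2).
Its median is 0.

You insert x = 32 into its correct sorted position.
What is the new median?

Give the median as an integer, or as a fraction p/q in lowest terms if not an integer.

Answer: 1

Derivation:
Old list (sorted, length 6): [-15, -14, -1, 1, 5, 15]
Old median = 0
Insert x = 32
Old length even (6). Middle pair: indices 2,3 = -1,1.
New length odd (7). New median = single middle element.
x = 32: 6 elements are < x, 0 elements are > x.
New sorted list: [-15, -14, -1, 1, 5, 15, 32]
New median = 1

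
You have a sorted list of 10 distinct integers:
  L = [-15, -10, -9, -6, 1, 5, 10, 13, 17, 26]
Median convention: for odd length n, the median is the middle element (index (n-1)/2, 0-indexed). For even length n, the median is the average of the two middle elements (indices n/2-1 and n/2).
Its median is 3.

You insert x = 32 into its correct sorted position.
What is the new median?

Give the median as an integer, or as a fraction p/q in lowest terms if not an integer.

Old list (sorted, length 10): [-15, -10, -9, -6, 1, 5, 10, 13, 17, 26]
Old median = 3
Insert x = 32
Old length even (10). Middle pair: indices 4,5 = 1,5.
New length odd (11). New median = single middle element.
x = 32: 10 elements are < x, 0 elements are > x.
New sorted list: [-15, -10, -9, -6, 1, 5, 10, 13, 17, 26, 32]
New median = 5

Answer: 5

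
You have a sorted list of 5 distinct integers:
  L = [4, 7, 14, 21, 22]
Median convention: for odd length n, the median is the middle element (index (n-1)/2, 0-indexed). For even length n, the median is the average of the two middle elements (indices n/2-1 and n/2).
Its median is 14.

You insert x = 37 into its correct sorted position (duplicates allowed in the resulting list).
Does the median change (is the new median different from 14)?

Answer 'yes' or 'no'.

Answer: yes

Derivation:
Old median = 14
Insert x = 37
New median = 35/2
Changed? yes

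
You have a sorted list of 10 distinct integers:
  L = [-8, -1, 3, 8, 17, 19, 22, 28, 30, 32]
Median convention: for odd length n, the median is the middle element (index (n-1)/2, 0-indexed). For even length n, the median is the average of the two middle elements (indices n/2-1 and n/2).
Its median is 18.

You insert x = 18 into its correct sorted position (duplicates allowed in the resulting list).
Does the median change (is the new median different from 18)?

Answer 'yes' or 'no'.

Answer: no

Derivation:
Old median = 18
Insert x = 18
New median = 18
Changed? no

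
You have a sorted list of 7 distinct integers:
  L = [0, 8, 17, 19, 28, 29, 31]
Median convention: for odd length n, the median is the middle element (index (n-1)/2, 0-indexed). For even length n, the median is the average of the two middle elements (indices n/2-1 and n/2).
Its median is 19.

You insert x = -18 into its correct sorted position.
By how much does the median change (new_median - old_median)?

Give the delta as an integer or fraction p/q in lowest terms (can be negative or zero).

Old median = 19
After inserting x = -18: new sorted = [-18, 0, 8, 17, 19, 28, 29, 31]
New median = 18
Delta = 18 - 19 = -1

Answer: -1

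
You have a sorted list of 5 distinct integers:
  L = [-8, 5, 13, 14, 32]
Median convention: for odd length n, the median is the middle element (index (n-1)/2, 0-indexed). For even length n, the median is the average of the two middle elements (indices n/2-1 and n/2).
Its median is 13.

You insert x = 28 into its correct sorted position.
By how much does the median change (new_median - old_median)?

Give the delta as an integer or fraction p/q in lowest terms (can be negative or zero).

Answer: 1/2

Derivation:
Old median = 13
After inserting x = 28: new sorted = [-8, 5, 13, 14, 28, 32]
New median = 27/2
Delta = 27/2 - 13 = 1/2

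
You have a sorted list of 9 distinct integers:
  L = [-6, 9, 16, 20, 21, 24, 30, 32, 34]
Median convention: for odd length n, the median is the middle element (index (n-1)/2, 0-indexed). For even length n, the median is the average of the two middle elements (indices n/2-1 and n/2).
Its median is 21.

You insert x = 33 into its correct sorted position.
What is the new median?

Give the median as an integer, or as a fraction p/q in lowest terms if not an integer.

Old list (sorted, length 9): [-6, 9, 16, 20, 21, 24, 30, 32, 34]
Old median = 21
Insert x = 33
Old length odd (9). Middle was index 4 = 21.
New length even (10). New median = avg of two middle elements.
x = 33: 8 elements are < x, 1 elements are > x.
New sorted list: [-6, 9, 16, 20, 21, 24, 30, 32, 33, 34]
New median = 45/2

Answer: 45/2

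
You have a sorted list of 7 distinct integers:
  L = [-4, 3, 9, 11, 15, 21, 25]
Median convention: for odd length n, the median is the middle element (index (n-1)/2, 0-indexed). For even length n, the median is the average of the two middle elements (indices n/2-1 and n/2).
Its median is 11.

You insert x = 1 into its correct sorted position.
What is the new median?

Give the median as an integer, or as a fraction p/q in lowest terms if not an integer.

Answer: 10

Derivation:
Old list (sorted, length 7): [-4, 3, 9, 11, 15, 21, 25]
Old median = 11
Insert x = 1
Old length odd (7). Middle was index 3 = 11.
New length even (8). New median = avg of two middle elements.
x = 1: 1 elements are < x, 6 elements are > x.
New sorted list: [-4, 1, 3, 9, 11, 15, 21, 25]
New median = 10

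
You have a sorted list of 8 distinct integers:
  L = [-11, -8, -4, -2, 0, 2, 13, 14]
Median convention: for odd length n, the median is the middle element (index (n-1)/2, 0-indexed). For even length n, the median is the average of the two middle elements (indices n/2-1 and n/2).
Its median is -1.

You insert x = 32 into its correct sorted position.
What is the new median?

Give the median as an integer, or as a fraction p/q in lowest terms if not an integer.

Old list (sorted, length 8): [-11, -8, -4, -2, 0, 2, 13, 14]
Old median = -1
Insert x = 32
Old length even (8). Middle pair: indices 3,4 = -2,0.
New length odd (9). New median = single middle element.
x = 32: 8 elements are < x, 0 elements are > x.
New sorted list: [-11, -8, -4, -2, 0, 2, 13, 14, 32]
New median = 0

Answer: 0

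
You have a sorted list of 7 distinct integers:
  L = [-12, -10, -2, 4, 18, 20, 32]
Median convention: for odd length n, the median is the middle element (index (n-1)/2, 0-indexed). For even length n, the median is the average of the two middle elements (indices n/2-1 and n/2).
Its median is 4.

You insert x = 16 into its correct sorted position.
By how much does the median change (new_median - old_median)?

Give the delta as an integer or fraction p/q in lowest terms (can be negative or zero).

Answer: 6

Derivation:
Old median = 4
After inserting x = 16: new sorted = [-12, -10, -2, 4, 16, 18, 20, 32]
New median = 10
Delta = 10 - 4 = 6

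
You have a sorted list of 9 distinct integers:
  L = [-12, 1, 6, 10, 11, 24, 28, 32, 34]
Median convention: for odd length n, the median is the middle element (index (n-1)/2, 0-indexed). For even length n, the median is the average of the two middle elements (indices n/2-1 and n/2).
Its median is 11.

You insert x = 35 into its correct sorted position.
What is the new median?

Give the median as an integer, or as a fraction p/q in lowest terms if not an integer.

Answer: 35/2

Derivation:
Old list (sorted, length 9): [-12, 1, 6, 10, 11, 24, 28, 32, 34]
Old median = 11
Insert x = 35
Old length odd (9). Middle was index 4 = 11.
New length even (10). New median = avg of two middle elements.
x = 35: 9 elements are < x, 0 elements are > x.
New sorted list: [-12, 1, 6, 10, 11, 24, 28, 32, 34, 35]
New median = 35/2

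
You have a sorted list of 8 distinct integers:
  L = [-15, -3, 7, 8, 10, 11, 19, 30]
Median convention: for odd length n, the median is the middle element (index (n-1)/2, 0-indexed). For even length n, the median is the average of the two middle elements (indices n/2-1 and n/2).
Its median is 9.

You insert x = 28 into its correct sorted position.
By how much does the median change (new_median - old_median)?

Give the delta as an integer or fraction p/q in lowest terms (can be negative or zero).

Old median = 9
After inserting x = 28: new sorted = [-15, -3, 7, 8, 10, 11, 19, 28, 30]
New median = 10
Delta = 10 - 9 = 1

Answer: 1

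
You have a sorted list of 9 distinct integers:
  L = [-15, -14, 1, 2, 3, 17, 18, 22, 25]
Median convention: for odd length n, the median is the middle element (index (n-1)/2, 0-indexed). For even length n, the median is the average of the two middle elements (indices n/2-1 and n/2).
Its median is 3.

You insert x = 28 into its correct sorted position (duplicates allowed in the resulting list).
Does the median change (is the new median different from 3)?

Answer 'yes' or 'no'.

Answer: yes

Derivation:
Old median = 3
Insert x = 28
New median = 10
Changed? yes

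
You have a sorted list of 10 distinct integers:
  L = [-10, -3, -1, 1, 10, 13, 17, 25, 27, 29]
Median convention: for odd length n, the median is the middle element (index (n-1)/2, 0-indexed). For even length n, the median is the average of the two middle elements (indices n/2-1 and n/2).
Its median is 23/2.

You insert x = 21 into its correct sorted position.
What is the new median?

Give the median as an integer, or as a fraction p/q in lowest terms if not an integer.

Answer: 13

Derivation:
Old list (sorted, length 10): [-10, -3, -1, 1, 10, 13, 17, 25, 27, 29]
Old median = 23/2
Insert x = 21
Old length even (10). Middle pair: indices 4,5 = 10,13.
New length odd (11). New median = single middle element.
x = 21: 7 elements are < x, 3 elements are > x.
New sorted list: [-10, -3, -1, 1, 10, 13, 17, 21, 25, 27, 29]
New median = 13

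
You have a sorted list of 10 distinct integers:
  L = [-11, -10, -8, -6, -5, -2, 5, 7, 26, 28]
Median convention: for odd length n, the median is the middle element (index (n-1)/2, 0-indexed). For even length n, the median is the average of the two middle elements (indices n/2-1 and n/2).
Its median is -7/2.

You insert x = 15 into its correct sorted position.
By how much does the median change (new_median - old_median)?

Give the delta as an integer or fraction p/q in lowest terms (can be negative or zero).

Old median = -7/2
After inserting x = 15: new sorted = [-11, -10, -8, -6, -5, -2, 5, 7, 15, 26, 28]
New median = -2
Delta = -2 - -7/2 = 3/2

Answer: 3/2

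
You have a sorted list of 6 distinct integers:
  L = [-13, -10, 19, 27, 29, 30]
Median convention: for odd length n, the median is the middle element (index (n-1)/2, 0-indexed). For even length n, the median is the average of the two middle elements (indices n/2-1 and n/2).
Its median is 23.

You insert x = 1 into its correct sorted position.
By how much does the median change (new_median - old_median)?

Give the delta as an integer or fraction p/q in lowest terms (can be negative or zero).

Old median = 23
After inserting x = 1: new sorted = [-13, -10, 1, 19, 27, 29, 30]
New median = 19
Delta = 19 - 23 = -4

Answer: -4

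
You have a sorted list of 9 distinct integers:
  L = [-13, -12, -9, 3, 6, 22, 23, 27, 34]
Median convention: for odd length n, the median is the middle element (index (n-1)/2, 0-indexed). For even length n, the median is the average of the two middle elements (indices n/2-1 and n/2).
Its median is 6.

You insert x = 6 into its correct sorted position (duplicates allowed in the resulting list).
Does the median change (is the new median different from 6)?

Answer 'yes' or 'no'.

Answer: no

Derivation:
Old median = 6
Insert x = 6
New median = 6
Changed? no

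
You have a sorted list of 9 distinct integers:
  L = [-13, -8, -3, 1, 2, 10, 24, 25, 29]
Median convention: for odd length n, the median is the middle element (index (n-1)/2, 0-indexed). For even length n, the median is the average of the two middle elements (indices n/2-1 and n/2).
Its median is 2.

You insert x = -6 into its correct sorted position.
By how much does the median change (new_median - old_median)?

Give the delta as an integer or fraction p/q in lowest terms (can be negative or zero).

Answer: -1/2

Derivation:
Old median = 2
After inserting x = -6: new sorted = [-13, -8, -6, -3, 1, 2, 10, 24, 25, 29]
New median = 3/2
Delta = 3/2 - 2 = -1/2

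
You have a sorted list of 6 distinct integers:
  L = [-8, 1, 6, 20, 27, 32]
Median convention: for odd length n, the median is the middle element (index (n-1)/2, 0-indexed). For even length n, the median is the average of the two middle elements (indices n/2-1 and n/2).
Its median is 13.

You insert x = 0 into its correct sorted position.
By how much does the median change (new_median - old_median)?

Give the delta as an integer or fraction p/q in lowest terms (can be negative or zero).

Answer: -7

Derivation:
Old median = 13
After inserting x = 0: new sorted = [-8, 0, 1, 6, 20, 27, 32]
New median = 6
Delta = 6 - 13 = -7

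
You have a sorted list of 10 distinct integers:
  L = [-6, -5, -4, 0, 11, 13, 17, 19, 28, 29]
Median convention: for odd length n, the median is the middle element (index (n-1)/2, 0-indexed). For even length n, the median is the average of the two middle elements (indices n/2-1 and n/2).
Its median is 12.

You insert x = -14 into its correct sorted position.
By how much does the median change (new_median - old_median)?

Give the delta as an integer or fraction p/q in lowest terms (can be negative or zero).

Answer: -1

Derivation:
Old median = 12
After inserting x = -14: new sorted = [-14, -6, -5, -4, 0, 11, 13, 17, 19, 28, 29]
New median = 11
Delta = 11 - 12 = -1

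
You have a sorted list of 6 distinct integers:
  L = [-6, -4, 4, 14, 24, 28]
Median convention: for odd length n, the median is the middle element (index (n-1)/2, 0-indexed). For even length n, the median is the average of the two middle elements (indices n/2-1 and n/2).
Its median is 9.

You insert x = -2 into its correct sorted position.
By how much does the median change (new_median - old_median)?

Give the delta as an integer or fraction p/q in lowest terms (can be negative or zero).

Answer: -5

Derivation:
Old median = 9
After inserting x = -2: new sorted = [-6, -4, -2, 4, 14, 24, 28]
New median = 4
Delta = 4 - 9 = -5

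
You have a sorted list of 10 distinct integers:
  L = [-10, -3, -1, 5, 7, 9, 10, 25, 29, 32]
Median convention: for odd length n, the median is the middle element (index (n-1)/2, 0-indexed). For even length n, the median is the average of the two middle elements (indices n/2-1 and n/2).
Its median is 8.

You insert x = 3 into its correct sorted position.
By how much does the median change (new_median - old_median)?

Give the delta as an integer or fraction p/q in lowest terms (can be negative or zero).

Old median = 8
After inserting x = 3: new sorted = [-10, -3, -1, 3, 5, 7, 9, 10, 25, 29, 32]
New median = 7
Delta = 7 - 8 = -1

Answer: -1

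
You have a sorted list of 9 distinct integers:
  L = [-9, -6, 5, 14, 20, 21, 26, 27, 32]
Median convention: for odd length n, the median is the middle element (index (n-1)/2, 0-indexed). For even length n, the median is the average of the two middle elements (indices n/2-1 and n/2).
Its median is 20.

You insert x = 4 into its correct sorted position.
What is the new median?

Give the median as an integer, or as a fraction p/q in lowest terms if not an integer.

Answer: 17

Derivation:
Old list (sorted, length 9): [-9, -6, 5, 14, 20, 21, 26, 27, 32]
Old median = 20
Insert x = 4
Old length odd (9). Middle was index 4 = 20.
New length even (10). New median = avg of two middle elements.
x = 4: 2 elements are < x, 7 elements are > x.
New sorted list: [-9, -6, 4, 5, 14, 20, 21, 26, 27, 32]
New median = 17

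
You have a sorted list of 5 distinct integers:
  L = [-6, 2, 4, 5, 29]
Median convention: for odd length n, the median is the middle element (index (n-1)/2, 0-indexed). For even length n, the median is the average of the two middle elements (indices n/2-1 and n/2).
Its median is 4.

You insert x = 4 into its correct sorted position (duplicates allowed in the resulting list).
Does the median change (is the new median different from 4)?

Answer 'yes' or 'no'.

Old median = 4
Insert x = 4
New median = 4
Changed? no

Answer: no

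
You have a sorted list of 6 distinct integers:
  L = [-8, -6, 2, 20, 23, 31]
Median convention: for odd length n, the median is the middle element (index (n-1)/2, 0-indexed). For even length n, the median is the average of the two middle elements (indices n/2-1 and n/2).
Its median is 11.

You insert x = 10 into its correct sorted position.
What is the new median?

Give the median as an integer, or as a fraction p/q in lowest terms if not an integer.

Answer: 10

Derivation:
Old list (sorted, length 6): [-8, -6, 2, 20, 23, 31]
Old median = 11
Insert x = 10
Old length even (6). Middle pair: indices 2,3 = 2,20.
New length odd (7). New median = single middle element.
x = 10: 3 elements are < x, 3 elements are > x.
New sorted list: [-8, -6, 2, 10, 20, 23, 31]
New median = 10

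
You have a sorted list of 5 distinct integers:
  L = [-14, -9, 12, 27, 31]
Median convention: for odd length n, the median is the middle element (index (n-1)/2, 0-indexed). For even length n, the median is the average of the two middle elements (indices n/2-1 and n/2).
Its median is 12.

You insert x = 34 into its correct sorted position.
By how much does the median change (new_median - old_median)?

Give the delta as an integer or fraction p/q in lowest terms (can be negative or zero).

Answer: 15/2

Derivation:
Old median = 12
After inserting x = 34: new sorted = [-14, -9, 12, 27, 31, 34]
New median = 39/2
Delta = 39/2 - 12 = 15/2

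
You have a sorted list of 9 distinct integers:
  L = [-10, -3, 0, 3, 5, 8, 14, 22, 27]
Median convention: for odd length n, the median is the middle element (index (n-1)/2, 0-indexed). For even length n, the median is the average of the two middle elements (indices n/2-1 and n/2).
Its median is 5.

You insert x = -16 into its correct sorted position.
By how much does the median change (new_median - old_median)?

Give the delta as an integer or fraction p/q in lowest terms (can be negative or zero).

Answer: -1

Derivation:
Old median = 5
After inserting x = -16: new sorted = [-16, -10, -3, 0, 3, 5, 8, 14, 22, 27]
New median = 4
Delta = 4 - 5 = -1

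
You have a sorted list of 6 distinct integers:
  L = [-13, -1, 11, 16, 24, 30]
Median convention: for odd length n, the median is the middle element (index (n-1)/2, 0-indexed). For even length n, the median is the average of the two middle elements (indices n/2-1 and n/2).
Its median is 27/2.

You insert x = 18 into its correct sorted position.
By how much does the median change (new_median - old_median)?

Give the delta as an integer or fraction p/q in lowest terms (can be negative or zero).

Old median = 27/2
After inserting x = 18: new sorted = [-13, -1, 11, 16, 18, 24, 30]
New median = 16
Delta = 16 - 27/2 = 5/2

Answer: 5/2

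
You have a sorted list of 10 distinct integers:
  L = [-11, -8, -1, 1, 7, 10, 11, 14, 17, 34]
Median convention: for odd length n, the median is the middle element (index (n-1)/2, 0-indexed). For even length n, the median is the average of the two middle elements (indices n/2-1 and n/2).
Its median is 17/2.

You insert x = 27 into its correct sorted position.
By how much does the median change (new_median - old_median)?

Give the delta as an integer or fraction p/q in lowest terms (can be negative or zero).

Answer: 3/2

Derivation:
Old median = 17/2
After inserting x = 27: new sorted = [-11, -8, -1, 1, 7, 10, 11, 14, 17, 27, 34]
New median = 10
Delta = 10 - 17/2 = 3/2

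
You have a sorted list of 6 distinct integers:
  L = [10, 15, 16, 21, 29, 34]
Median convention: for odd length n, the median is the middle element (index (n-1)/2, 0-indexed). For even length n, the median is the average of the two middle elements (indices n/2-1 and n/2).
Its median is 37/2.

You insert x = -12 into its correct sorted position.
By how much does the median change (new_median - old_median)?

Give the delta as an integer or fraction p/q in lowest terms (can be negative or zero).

Old median = 37/2
After inserting x = -12: new sorted = [-12, 10, 15, 16, 21, 29, 34]
New median = 16
Delta = 16 - 37/2 = -5/2

Answer: -5/2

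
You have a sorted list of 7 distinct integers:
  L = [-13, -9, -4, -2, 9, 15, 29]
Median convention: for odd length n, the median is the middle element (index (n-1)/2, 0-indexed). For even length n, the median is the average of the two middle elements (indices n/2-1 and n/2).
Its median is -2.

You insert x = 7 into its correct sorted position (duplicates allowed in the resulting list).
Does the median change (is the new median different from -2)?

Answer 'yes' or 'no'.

Answer: yes

Derivation:
Old median = -2
Insert x = 7
New median = 5/2
Changed? yes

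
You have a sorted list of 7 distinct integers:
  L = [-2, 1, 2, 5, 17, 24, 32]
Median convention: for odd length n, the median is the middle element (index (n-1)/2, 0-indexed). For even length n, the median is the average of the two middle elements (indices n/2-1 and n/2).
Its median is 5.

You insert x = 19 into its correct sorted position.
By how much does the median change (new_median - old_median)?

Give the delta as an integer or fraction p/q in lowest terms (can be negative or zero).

Old median = 5
After inserting x = 19: new sorted = [-2, 1, 2, 5, 17, 19, 24, 32]
New median = 11
Delta = 11 - 5 = 6

Answer: 6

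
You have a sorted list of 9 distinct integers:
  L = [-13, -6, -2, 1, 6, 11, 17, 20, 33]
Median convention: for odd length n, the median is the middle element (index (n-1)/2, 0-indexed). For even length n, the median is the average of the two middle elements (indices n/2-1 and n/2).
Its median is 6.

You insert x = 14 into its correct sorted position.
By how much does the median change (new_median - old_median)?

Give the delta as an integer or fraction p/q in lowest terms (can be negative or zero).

Answer: 5/2

Derivation:
Old median = 6
After inserting x = 14: new sorted = [-13, -6, -2, 1, 6, 11, 14, 17, 20, 33]
New median = 17/2
Delta = 17/2 - 6 = 5/2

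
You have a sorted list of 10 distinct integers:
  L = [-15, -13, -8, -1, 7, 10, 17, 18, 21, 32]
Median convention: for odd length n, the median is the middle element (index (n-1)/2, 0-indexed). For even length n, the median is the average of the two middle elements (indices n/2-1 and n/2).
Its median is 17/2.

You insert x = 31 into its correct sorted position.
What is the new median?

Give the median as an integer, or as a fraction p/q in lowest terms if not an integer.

Answer: 10

Derivation:
Old list (sorted, length 10): [-15, -13, -8, -1, 7, 10, 17, 18, 21, 32]
Old median = 17/2
Insert x = 31
Old length even (10). Middle pair: indices 4,5 = 7,10.
New length odd (11). New median = single middle element.
x = 31: 9 elements are < x, 1 elements are > x.
New sorted list: [-15, -13, -8, -1, 7, 10, 17, 18, 21, 31, 32]
New median = 10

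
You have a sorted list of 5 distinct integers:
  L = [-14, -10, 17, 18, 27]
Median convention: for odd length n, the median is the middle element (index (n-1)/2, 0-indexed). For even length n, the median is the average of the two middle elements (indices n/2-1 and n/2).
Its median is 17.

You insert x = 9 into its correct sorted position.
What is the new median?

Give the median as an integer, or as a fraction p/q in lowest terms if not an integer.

Old list (sorted, length 5): [-14, -10, 17, 18, 27]
Old median = 17
Insert x = 9
Old length odd (5). Middle was index 2 = 17.
New length even (6). New median = avg of two middle elements.
x = 9: 2 elements are < x, 3 elements are > x.
New sorted list: [-14, -10, 9, 17, 18, 27]
New median = 13

Answer: 13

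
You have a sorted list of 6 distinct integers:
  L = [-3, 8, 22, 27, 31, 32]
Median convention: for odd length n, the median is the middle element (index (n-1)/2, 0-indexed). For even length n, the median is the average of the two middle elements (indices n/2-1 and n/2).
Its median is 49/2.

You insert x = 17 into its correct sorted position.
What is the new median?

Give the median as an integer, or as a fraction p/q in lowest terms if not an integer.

Old list (sorted, length 6): [-3, 8, 22, 27, 31, 32]
Old median = 49/2
Insert x = 17
Old length even (6). Middle pair: indices 2,3 = 22,27.
New length odd (7). New median = single middle element.
x = 17: 2 elements are < x, 4 elements are > x.
New sorted list: [-3, 8, 17, 22, 27, 31, 32]
New median = 22

Answer: 22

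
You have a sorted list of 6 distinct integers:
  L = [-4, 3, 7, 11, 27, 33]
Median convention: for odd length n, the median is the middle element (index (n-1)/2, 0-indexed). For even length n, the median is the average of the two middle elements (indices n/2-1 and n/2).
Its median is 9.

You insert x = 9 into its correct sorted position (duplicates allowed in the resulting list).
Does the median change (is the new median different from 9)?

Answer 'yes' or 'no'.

Answer: no

Derivation:
Old median = 9
Insert x = 9
New median = 9
Changed? no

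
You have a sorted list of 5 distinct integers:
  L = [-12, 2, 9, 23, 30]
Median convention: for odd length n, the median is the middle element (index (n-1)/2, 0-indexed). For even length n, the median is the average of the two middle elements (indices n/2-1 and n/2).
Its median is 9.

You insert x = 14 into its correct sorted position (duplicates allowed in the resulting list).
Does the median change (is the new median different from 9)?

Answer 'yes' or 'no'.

Old median = 9
Insert x = 14
New median = 23/2
Changed? yes

Answer: yes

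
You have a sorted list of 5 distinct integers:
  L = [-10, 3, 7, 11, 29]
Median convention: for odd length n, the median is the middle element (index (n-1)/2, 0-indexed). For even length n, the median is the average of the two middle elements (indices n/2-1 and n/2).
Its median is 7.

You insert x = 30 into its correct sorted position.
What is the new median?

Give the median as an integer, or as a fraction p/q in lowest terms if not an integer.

Answer: 9

Derivation:
Old list (sorted, length 5): [-10, 3, 7, 11, 29]
Old median = 7
Insert x = 30
Old length odd (5). Middle was index 2 = 7.
New length even (6). New median = avg of two middle elements.
x = 30: 5 elements are < x, 0 elements are > x.
New sorted list: [-10, 3, 7, 11, 29, 30]
New median = 9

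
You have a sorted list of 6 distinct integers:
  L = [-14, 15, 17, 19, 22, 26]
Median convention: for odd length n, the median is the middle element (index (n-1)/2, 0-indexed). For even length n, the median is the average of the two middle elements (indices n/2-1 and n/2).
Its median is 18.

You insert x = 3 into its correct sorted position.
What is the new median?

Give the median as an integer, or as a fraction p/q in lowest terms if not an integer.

Answer: 17

Derivation:
Old list (sorted, length 6): [-14, 15, 17, 19, 22, 26]
Old median = 18
Insert x = 3
Old length even (6). Middle pair: indices 2,3 = 17,19.
New length odd (7). New median = single middle element.
x = 3: 1 elements are < x, 5 elements are > x.
New sorted list: [-14, 3, 15, 17, 19, 22, 26]
New median = 17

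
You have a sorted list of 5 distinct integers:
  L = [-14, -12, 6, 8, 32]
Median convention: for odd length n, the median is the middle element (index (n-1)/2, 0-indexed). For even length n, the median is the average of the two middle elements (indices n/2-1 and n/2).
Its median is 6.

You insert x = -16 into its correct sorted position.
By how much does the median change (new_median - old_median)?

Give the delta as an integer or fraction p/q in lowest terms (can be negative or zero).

Old median = 6
After inserting x = -16: new sorted = [-16, -14, -12, 6, 8, 32]
New median = -3
Delta = -3 - 6 = -9

Answer: -9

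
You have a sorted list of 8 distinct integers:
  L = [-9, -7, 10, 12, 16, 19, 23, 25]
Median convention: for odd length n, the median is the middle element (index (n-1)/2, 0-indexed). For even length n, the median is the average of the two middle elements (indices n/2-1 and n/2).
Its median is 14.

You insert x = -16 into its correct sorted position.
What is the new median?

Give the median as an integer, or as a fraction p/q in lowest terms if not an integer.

Old list (sorted, length 8): [-9, -7, 10, 12, 16, 19, 23, 25]
Old median = 14
Insert x = -16
Old length even (8). Middle pair: indices 3,4 = 12,16.
New length odd (9). New median = single middle element.
x = -16: 0 elements are < x, 8 elements are > x.
New sorted list: [-16, -9, -7, 10, 12, 16, 19, 23, 25]
New median = 12

Answer: 12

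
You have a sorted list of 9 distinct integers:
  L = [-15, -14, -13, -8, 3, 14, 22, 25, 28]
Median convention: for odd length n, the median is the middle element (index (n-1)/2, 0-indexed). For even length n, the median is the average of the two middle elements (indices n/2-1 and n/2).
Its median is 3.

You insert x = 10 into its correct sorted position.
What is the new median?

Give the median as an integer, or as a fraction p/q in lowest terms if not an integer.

Answer: 13/2

Derivation:
Old list (sorted, length 9): [-15, -14, -13, -8, 3, 14, 22, 25, 28]
Old median = 3
Insert x = 10
Old length odd (9). Middle was index 4 = 3.
New length even (10). New median = avg of two middle elements.
x = 10: 5 elements are < x, 4 elements are > x.
New sorted list: [-15, -14, -13, -8, 3, 10, 14, 22, 25, 28]
New median = 13/2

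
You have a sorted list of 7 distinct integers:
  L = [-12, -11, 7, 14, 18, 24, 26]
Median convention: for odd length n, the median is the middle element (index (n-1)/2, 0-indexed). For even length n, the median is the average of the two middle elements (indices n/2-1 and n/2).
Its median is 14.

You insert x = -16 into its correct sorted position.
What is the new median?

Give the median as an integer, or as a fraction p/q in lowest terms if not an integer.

Answer: 21/2

Derivation:
Old list (sorted, length 7): [-12, -11, 7, 14, 18, 24, 26]
Old median = 14
Insert x = -16
Old length odd (7). Middle was index 3 = 14.
New length even (8). New median = avg of two middle elements.
x = -16: 0 elements are < x, 7 elements are > x.
New sorted list: [-16, -12, -11, 7, 14, 18, 24, 26]
New median = 21/2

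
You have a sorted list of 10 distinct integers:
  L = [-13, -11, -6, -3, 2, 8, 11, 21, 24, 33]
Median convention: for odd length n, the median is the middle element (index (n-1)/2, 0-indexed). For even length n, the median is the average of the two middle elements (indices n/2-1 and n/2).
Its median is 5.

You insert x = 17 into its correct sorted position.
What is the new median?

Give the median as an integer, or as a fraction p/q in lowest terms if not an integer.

Old list (sorted, length 10): [-13, -11, -6, -3, 2, 8, 11, 21, 24, 33]
Old median = 5
Insert x = 17
Old length even (10). Middle pair: indices 4,5 = 2,8.
New length odd (11). New median = single middle element.
x = 17: 7 elements are < x, 3 elements are > x.
New sorted list: [-13, -11, -6, -3, 2, 8, 11, 17, 21, 24, 33]
New median = 8

Answer: 8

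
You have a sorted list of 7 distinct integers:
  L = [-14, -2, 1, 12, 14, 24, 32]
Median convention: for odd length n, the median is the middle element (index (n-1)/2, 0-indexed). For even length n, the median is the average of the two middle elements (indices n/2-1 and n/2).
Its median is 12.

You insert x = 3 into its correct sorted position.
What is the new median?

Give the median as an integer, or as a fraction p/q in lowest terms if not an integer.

Answer: 15/2

Derivation:
Old list (sorted, length 7): [-14, -2, 1, 12, 14, 24, 32]
Old median = 12
Insert x = 3
Old length odd (7). Middle was index 3 = 12.
New length even (8). New median = avg of two middle elements.
x = 3: 3 elements are < x, 4 elements are > x.
New sorted list: [-14, -2, 1, 3, 12, 14, 24, 32]
New median = 15/2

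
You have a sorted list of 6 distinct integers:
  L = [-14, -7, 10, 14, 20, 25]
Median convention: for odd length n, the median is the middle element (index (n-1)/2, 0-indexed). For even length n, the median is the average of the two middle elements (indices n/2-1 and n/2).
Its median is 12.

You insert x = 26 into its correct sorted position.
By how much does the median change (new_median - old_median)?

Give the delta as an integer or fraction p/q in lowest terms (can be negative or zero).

Answer: 2

Derivation:
Old median = 12
After inserting x = 26: new sorted = [-14, -7, 10, 14, 20, 25, 26]
New median = 14
Delta = 14 - 12 = 2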